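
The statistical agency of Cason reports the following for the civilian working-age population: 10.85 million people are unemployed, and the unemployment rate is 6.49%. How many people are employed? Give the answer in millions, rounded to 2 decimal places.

About 156.33 million are employed.

Labor force = U / u = 10.85 / 0.0649 ≈ 167.18 million.
Employed = labor force − unemployed = 167.18 − 10.85 = 156.33 million.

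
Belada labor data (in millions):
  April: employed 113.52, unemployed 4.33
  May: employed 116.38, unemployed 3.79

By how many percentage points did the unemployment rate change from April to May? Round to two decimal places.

April: labor force = 113.52 + 4.33 = 117.85; u = 4.33/117.85 = 3.67%.
May: labor force = 116.38 + 3.79 = 120.17; u = 3.79/120.17 = 3.15%.
Change = 3.15% − 3.67% = −0.52 pp.

The unemployment rate changed by −0.52 percentage points.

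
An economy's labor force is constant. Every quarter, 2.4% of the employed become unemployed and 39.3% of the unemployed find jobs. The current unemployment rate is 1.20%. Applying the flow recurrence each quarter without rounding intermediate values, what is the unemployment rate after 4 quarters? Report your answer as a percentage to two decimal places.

Unemployment rate after four quarters ≈ 5.23%.

With a fixed labor force, u_{t+1} = u_t + s·(1−u_t) − f·u_t = u_t·(1−s−f) + s.
Here 1−s−f = 0.583 and s = 0.024.
u_1 = 0.012000 × 0.583 + 0.024 = 0.030996.
u_2 = 0.030996 × 0.583 + 0.024 = 0.042071.
u_3 = 0.042071 × 0.583 + 0.024 = 0.048527.
u_4 = 0.048527 × 0.583 + 0.024 = 0.052291.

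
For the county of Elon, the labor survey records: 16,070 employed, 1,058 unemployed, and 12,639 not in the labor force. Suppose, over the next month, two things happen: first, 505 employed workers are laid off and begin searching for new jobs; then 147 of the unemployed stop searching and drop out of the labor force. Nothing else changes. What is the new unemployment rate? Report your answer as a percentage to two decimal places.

Initially, labor force = 16,070 + 1,058 = 17,128, so u = 1,058/17,128 = 6.18%.
After the first change, employed falls and unemployed rises by 505; labor force unchanged → E = 15,565, U = 1,563, labor force = 17,128.
After the second change, unemployed and labor force both fall by 147 → E = 15,565, U = 1,416, labor force = 16,981.
New unemployment rate = 1,416 / 16,981 = 8.34%.

New unemployment rate ≈ 8.34%.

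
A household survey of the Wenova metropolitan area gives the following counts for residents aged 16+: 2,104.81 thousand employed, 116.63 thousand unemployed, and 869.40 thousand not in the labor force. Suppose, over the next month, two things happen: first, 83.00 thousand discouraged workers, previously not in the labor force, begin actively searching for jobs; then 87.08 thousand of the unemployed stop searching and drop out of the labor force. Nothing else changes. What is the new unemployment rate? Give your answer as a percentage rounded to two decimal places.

Initially, labor force = 2,104.81 + 116.63 = 2,221.44 thousand, so u = 116.63/2,221.44 = 5.25%.
After the first change, unemployed and labor force both rise by 83.00 → E = 2,104.81, U = 199.63, labor force = 2,304.44 thousand.
After the second change, unemployed and labor force both fall by 87.08 → E = 2,104.81, U = 112.55, labor force = 2,217.36 thousand.
New unemployment rate = 112.55 / 2,217.36 = 5.08%.

New unemployment rate ≈ 5.08%.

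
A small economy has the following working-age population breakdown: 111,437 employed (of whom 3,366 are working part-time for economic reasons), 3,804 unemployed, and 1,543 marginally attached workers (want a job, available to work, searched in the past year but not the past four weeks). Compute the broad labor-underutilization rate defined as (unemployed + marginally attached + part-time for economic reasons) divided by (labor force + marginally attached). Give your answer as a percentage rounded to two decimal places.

Labor force = 111,437 + 3,804 = 115,241.
Numerator = 3,804 + 1,543 + 3,366 = 8,713.
Denominator = 115,241 + 1,543 = 116,784.
Broad rate = 8,713 / 116,784 = 7.46%.

Broad underutilization rate ≈ 7.46%.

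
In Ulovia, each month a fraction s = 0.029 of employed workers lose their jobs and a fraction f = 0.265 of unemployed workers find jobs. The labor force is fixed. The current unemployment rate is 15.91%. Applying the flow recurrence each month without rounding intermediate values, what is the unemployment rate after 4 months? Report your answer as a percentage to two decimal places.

With a fixed labor force, u_{t+1} = u_t + s·(1−u_t) − f·u_t = u_t·(1−s−f) + s.
Here 1−s−f = 0.706 and s = 0.029.
u_1 = 0.159100 × 0.706 + 0.029 = 0.141325.
u_2 = 0.141325 × 0.706 + 0.029 = 0.128775.
u_3 = 0.128775 × 0.706 + 0.029 = 0.119915.
u_4 = 0.119915 × 0.706 + 0.029 = 0.113660.

Unemployment rate after four months ≈ 11.37%.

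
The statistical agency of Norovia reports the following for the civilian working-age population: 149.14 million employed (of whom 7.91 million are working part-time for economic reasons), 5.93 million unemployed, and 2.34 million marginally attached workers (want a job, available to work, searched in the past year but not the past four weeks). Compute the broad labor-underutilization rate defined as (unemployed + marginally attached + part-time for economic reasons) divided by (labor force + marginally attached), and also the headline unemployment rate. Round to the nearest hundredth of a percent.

Broad underutilization rate ≈ 10.28%; headline unemployment rate ≈ 3.82%.

Labor force = 149.14 + 5.93 = 155.07 million.
Numerator = 5.93 + 2.34 + 7.91 = 16.18 million.
Denominator = 155.07 + 2.34 = 157.41 million.
Broad rate = 16.18 / 157.41 = 10.28%.
Headline unemployment rate = 5.93 / 155.07 = 3.82%.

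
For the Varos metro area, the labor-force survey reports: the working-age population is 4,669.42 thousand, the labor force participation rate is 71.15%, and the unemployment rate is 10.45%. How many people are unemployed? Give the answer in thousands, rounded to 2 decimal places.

Labor force = 0.7115 × 4,669.42 = 3,322.29 thousand.
Unemployed = 0.1045 × 3,322.29 ≈ 347.18 thousand.

About 347.18 thousand are unemployed.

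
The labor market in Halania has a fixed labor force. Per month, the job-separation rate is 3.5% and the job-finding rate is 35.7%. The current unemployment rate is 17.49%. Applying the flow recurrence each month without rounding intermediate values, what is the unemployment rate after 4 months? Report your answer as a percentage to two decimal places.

With a fixed labor force, u_{t+1} = u_t + s·(1−u_t) − f·u_t = u_t·(1−s−f) + s.
Here 1−s−f = 0.608 and s = 0.035.
u_1 = 0.174900 × 0.608 + 0.035 = 0.141339.
u_2 = 0.141339 × 0.608 + 0.035 = 0.120934.
u_3 = 0.120934 × 0.608 + 0.035 = 0.108528.
u_4 = 0.108528 × 0.608 + 0.035 = 0.100985.

Unemployment rate after four months ≈ 10.10%.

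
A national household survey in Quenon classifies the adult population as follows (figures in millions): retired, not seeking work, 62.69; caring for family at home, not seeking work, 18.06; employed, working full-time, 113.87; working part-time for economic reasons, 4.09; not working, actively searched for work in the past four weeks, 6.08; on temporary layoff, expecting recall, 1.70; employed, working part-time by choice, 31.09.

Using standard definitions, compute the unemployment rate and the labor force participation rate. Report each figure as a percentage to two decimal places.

Unemployment rate ≈ 4.96%; labor force participation rate ≈ 66.01%.

Employed = 113.87 + 4.09 + 31.09 = 149.05 million (anyone who worked, including part-time for economic reasons, counts as employed).
Unemployed = 6.08 + 1.70 = 7.78 million (jobless and actively searching, or on temporary layoff).
Labor force = 149.05 + 7.78 = 156.83 million.
Not in labor force = 62.69 + 18.06 = 80.75 million (those not working and not actively searching are outside the labor force).
Civilian working-age population = 156.83 + 80.75 = 237.58 million.
Unemployment rate = 7.78 / 156.83 = 4.96%.
Labor force participation rate = 156.83 / 237.58 = 66.01%.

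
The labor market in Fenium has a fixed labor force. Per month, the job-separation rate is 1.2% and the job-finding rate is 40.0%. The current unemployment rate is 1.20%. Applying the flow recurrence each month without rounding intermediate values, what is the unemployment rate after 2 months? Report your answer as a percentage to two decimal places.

Unemployment rate after two months ≈ 2.32%.

With a fixed labor force, u_{t+1} = u_t + s·(1−u_t) − f·u_t = u_t·(1−s−f) + s.
Here 1−s−f = 0.588 and s = 0.012.
u_1 = 0.012000 × 0.588 + 0.012 = 0.019056.
u_2 = 0.019056 × 0.588 + 0.012 = 0.023205.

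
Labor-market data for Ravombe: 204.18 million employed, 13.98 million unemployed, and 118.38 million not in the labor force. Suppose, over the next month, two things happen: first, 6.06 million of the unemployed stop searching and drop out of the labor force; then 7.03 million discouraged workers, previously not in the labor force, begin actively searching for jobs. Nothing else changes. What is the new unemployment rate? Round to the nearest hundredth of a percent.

New unemployment rate ≈ 6.82%.

Initially, labor force = 204.18 + 13.98 = 218.16 million, so u = 13.98/218.16 = 6.41%.
After the first change, unemployed and labor force both fall by 6.06 → E = 204.18, U = 7.92, labor force = 212.10 million.
After the second change, unemployed and labor force both rise by 7.03 → E = 204.18, U = 14.95, labor force = 219.13 million.
New unemployment rate = 14.95 / 219.13 = 6.82%.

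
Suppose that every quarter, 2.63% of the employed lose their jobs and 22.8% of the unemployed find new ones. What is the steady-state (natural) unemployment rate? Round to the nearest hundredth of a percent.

At steady state the flows balance: s·E = f·U, so U/(E+U) = s/(s+f).
u* = 2.63 / (2.63 + 22.8) = 2.63 / 25.43 = 10.34%.

Steady-state unemployment rate ≈ 10.34%.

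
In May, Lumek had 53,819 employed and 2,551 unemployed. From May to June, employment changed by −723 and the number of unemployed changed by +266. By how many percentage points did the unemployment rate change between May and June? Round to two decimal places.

May: labor force = 53,819 + 2,551 = 56,370; u = 2,551/56,370 = 4.53%.
June: labor force = 53,096 + 2,817 = 55,913; u = 2,817/55,913 = 5.04%.
Change = 5.04% − 4.53% = +0.51 pp.

The unemployment rate changed by +0.51 percentage points.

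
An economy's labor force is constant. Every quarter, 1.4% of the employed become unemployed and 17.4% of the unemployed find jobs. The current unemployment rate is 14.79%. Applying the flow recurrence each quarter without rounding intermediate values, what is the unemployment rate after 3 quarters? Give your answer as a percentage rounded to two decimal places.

With a fixed labor force, u_{t+1} = u_t + s·(1−u_t) − f·u_t = u_t·(1−s−f) + s.
Here 1−s−f = 0.812 and s = 0.014.
u_1 = 0.147900 × 0.812 + 0.014 = 0.134095.
u_2 = 0.134095 × 0.812 + 0.014 = 0.122885.
u_3 = 0.122885 × 0.812 + 0.014 = 0.113783.

Unemployment rate after three quarters ≈ 11.38%.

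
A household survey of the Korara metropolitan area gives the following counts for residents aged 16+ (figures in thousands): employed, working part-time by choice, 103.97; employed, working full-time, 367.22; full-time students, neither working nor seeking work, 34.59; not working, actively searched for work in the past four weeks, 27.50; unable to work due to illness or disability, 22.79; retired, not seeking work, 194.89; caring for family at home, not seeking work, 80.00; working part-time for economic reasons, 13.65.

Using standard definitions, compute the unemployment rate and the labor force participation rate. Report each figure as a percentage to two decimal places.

Unemployment rate ≈ 5.37%; labor force participation rate ≈ 60.66%.

Employed = 103.97 + 367.22 + 13.65 = 484.84 thousand (anyone who worked, including part-time for economic reasons, counts as employed).
Unemployed = 27.50 thousand.
Labor force = 484.84 + 27.50 = 512.34 thousand.
Not in labor force = 34.59 + 22.79 + 194.89 + 80.00 = 332.27 thousand (those not working and not actively searching are outside the labor force).
Civilian working-age population = 512.34 + 332.27 = 844.61 thousand.
Unemployment rate = 27.50 / 512.34 = 5.37%.
Labor force participation rate = 512.34 / 844.61 = 60.66%.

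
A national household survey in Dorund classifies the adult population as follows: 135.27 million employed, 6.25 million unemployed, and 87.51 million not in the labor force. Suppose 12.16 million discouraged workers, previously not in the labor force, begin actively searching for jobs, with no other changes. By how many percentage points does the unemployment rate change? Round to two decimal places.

Initially, labor force = 135.27 + 6.25 = 141.52 million, so u = 6.25/141.52 = 4.42%.
After the change, unemployed and labor force both rise by 12.16 → E = 135.27, U = 18.41, labor force = 153.68 million.
New unemployment rate = 18.41 / 153.68 = 11.98%.
Change = 11.98% − 4.42% = +7.56 percentage points.

The unemployment rate changes by +7.56 percentage points.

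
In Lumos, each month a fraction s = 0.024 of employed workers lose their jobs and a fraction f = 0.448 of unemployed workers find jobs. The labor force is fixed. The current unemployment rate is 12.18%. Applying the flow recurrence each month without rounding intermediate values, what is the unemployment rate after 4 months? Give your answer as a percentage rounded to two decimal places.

With a fixed labor force, u_{t+1} = u_t + s·(1−u_t) − f·u_t = u_t·(1−s−f) + s.
Here 1−s−f = 0.528 and s = 0.024.
u_1 = 0.121800 × 0.528 + 0.024 = 0.088310.
u_2 = 0.088310 × 0.528 + 0.024 = 0.070628.
u_3 = 0.070628 × 0.528 + 0.024 = 0.061292.
u_4 = 0.061292 × 0.528 + 0.024 = 0.056362.

Unemployment rate after four months ≈ 5.64%.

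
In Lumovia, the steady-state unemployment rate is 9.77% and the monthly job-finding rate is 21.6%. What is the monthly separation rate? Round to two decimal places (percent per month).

From u* = s/(s+f): s = u·f/(1−u).
s = 0.0977 × 21.6 / (1 − 0.0977) = 2.1103 / 0.9023 ≈ 2.34% per month.

Separation rate ≈ 2.34% per month.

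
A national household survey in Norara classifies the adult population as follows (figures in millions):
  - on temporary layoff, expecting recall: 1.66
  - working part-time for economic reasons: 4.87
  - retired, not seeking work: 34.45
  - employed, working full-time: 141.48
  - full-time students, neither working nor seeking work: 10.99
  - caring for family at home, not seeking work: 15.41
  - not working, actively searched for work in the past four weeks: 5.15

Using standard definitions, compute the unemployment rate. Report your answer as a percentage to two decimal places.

Employed = 4.87 + 141.48 = 146.35 million (anyone who worked, including part-time for economic reasons, counts as employed).
Unemployed = 1.66 + 5.15 = 6.81 million (jobless and actively searching, or on temporary layoff).
Labor force = 146.35 + 6.81 = 153.16 million.
Unemployment rate = 6.81 / 153.16 = 4.45%.

Unemployment rate ≈ 4.45%.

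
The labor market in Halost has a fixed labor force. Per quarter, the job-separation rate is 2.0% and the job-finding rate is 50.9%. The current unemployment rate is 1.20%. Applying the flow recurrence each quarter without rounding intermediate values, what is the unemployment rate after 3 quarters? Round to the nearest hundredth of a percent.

Unemployment rate after three quarters ≈ 3.51%.

With a fixed labor force, u_{t+1} = u_t + s·(1−u_t) − f·u_t = u_t·(1−s−f) + s.
Here 1−s−f = 0.471 and s = 0.020.
u_1 = 0.012000 × 0.471 + 0.020 = 0.025652.
u_2 = 0.025652 × 0.471 + 0.020 = 0.032082.
u_3 = 0.032082 × 0.471 + 0.020 = 0.035111.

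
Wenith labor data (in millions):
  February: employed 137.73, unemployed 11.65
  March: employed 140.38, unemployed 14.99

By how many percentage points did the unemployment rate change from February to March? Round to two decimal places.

The unemployment rate changed by +1.85 percentage points.

February: labor force = 137.73 + 11.65 = 149.38; u = 11.65/149.38 = 7.80%.
March: labor force = 140.38 + 14.99 = 155.37; u = 14.99/155.37 = 9.65%.
Change = 9.65% − 7.80% = +1.85 pp.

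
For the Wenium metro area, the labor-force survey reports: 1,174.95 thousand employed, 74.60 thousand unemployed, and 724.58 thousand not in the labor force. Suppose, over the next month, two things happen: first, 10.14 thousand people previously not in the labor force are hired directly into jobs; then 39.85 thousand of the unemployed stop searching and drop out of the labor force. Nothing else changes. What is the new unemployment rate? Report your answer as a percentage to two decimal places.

New unemployment rate ≈ 2.85%.

Initially, labor force = 1,174.95 + 74.60 = 1,249.55 thousand, so u = 74.60/1,249.55 = 5.97%.
After the first change, employed and labor force both rise by 10.14; unemployed unchanged → E = 1,185.09, U = 74.60, labor force = 1,259.69 thousand.
After the second change, unemployed and labor force both fall by 39.85 → E = 1,185.09, U = 34.75, labor force = 1,219.84 thousand.
New unemployment rate = 34.75 / 1,219.84 = 2.85%.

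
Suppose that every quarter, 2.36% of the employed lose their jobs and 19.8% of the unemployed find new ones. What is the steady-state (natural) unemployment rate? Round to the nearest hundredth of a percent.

At steady state the flows balance: s·E = f·U, so U/(E+U) = s/(s+f).
u* = 2.36 / (2.36 + 19.8) = 2.36 / 22.16 = 10.65%.

Steady-state unemployment rate ≈ 10.65%.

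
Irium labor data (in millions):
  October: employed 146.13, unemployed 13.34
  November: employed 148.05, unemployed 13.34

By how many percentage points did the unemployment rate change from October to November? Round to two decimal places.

October: labor force = 146.13 + 13.34 = 159.47; u = 13.34/159.47 = 8.37%.
November: labor force = 148.05 + 13.34 = 161.39; u = 13.34/161.39 = 8.27%.
Change = 8.27% − 8.37% = −0.10 pp.

The unemployment rate changed by −0.10 percentage points.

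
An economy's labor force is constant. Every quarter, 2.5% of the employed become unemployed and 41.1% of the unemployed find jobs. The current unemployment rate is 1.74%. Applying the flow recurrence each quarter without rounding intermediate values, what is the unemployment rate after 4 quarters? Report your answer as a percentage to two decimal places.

Unemployment rate after four quarters ≈ 5.33%.

With a fixed labor force, u_{t+1} = u_t + s·(1−u_t) − f·u_t = u_t·(1−s−f) + s.
Here 1−s−f = 0.564 and s = 0.025.
u_1 = 0.017400 × 0.564 + 0.025 = 0.034814.
u_2 = 0.034814 × 0.564 + 0.025 = 0.044635.
u_3 = 0.044635 × 0.564 + 0.025 = 0.050174.
u_4 = 0.050174 × 0.564 + 0.025 = 0.053298.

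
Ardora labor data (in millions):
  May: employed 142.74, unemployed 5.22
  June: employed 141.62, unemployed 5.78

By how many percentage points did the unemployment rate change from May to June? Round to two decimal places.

The unemployment rate changed by +0.39 percentage points.

May: labor force = 142.74 + 5.22 = 147.96; u = 5.22/147.96 = 3.53%.
June: labor force = 141.62 + 5.78 = 147.40; u = 5.78/147.40 = 3.92%.
Change = 3.92% − 3.53% = +0.39 pp.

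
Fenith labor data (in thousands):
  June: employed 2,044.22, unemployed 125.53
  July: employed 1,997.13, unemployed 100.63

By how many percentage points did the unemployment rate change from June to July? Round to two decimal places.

June: labor force = 2,044.22 + 125.53 = 2,169.75; u = 125.53/2,169.75 = 5.79%.
July: labor force = 1,997.13 + 100.63 = 2,097.76; u = 100.63/2,097.76 = 4.80%.
Change = 4.80% − 5.79% = −0.99 pp.

The unemployment rate changed by −0.99 percentage points.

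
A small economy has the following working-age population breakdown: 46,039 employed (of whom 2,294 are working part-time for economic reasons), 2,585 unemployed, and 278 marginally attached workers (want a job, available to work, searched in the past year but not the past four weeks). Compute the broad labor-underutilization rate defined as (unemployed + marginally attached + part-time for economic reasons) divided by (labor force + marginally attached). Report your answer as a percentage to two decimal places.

Labor force = 46,039 + 2,585 = 48,624.
Numerator = 2,585 + 278 + 2,294 = 5,157.
Denominator = 48,624 + 278 = 48,902.
Broad rate = 5,157 / 48,902 = 10.55%.

Broad underutilization rate ≈ 10.55%.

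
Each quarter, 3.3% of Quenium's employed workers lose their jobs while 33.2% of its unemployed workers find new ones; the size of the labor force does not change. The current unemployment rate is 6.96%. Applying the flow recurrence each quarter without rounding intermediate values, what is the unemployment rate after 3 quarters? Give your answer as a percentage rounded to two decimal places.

With a fixed labor force, u_{t+1} = u_t + s·(1−u_t) − f·u_t = u_t·(1−s−f) + s.
Here 1−s−f = 0.635 and s = 0.033.
u_1 = 0.069600 × 0.635 + 0.033 = 0.077196.
u_2 = 0.077196 × 0.635 + 0.033 = 0.082019.
u_3 = 0.082019 × 0.635 + 0.033 = 0.085082.

Unemployment rate after three quarters ≈ 8.51%.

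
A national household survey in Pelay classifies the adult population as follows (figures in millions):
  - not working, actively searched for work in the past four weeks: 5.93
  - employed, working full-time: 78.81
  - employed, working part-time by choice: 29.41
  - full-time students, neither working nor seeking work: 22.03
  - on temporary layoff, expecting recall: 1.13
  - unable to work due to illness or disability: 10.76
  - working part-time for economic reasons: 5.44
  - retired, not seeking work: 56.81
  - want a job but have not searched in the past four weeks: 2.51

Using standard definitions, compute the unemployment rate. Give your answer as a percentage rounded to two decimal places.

Employed = 78.81 + 29.41 + 5.44 = 113.66 million (anyone who worked, including part-time for economic reasons, counts as employed).
Unemployed = 5.93 + 1.13 = 7.06 million (jobless and actively searching, or on temporary layoff).
Labor force = 113.66 + 7.06 = 120.72 million.
Unemployment rate = 7.06 / 120.72 = 5.85%.

Unemployment rate ≈ 5.85%.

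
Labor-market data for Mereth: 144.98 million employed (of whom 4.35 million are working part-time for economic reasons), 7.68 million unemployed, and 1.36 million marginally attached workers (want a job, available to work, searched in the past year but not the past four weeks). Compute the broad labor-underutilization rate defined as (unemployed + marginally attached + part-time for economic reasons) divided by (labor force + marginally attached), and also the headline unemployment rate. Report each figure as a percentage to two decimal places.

Labor force = 144.98 + 7.68 = 152.66 million.
Numerator = 7.68 + 1.36 + 4.35 = 13.39 million.
Denominator = 152.66 + 1.36 = 154.02 million.
Broad rate = 13.39 / 154.02 = 8.69%.
Headline unemployment rate = 7.68 / 152.66 = 5.03%.

Broad underutilization rate ≈ 8.69%; headline unemployment rate ≈ 5.03%.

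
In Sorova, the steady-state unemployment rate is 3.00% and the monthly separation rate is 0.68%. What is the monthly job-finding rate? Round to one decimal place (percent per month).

From u* = s/(s+f): f = s·(1−u)/u.
f = 0.68 × (1 − 0.0300) / 0.0300 = 0.6596 / 0.0300 ≈ 22.0% per month.

Job-finding rate ≈ 22.0% per month.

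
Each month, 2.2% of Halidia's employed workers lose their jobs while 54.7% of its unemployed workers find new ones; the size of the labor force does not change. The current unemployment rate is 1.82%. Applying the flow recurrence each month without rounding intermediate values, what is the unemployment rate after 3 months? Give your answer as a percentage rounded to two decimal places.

Unemployment rate after three months ≈ 3.70%.

With a fixed labor force, u_{t+1} = u_t + s·(1−u_t) − f·u_t = u_t·(1−s−f) + s.
Here 1−s−f = 0.431 and s = 0.022.
u_1 = 0.018200 × 0.431 + 0.022 = 0.029844.
u_2 = 0.029844 × 0.431 + 0.022 = 0.034863.
u_3 = 0.034863 × 0.431 + 0.022 = 0.037026.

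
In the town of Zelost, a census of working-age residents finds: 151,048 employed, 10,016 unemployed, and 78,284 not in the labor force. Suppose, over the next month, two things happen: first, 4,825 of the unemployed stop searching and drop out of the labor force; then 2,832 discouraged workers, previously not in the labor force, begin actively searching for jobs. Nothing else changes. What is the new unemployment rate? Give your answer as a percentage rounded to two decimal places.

Initially, labor force = 151,048 + 10,016 = 161,064, so u = 10,016/161,064 = 6.22%.
After the first change, unemployed and labor force both fall by 4,825 → E = 151,048, U = 5,191, labor force = 156,239.
After the second change, unemployed and labor force both rise by 2,832 → E = 151,048, U = 8,023, labor force = 159,071.
New unemployment rate = 8,023 / 159,071 = 5.04%.

New unemployment rate ≈ 5.04%.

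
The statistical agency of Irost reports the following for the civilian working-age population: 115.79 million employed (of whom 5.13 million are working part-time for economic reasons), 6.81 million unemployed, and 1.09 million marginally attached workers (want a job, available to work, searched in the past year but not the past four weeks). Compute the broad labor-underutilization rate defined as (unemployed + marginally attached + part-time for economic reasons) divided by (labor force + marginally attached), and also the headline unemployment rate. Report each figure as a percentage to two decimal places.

Broad underutilization rate ≈ 10.53%; headline unemployment rate ≈ 5.55%.

Labor force = 115.79 + 6.81 = 122.60 million.
Numerator = 6.81 + 1.09 + 5.13 = 13.03 million.
Denominator = 122.60 + 1.09 = 123.69 million.
Broad rate = 13.03 / 123.69 = 10.53%.
Headline unemployment rate = 6.81 / 122.60 = 5.55%.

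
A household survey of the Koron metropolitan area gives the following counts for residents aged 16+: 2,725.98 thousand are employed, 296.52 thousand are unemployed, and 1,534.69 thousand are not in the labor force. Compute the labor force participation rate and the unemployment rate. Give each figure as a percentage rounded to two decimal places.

Labor force = employed + unemployed = 2,725.98 + 296.52 = 3,022.50 thousand.
Working-age population = 3,022.50 + 1,534.69 = 4,557.19 thousand.
Unemployment rate = 296.52 / 3,022.50 = 9.81%.
Labor force participation rate = 3,022.50 / 4,557.19 = 66.32%.

Labor force participation rate ≈ 66.32%; unemployment rate ≈ 9.81%.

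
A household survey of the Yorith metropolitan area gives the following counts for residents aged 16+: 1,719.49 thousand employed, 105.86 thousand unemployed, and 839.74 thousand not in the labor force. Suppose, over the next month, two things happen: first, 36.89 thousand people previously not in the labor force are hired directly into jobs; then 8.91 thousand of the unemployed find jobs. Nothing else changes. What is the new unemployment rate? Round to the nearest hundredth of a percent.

Initially, labor force = 1,719.49 + 105.86 = 1,825.35 thousand, so u = 105.86/1,825.35 = 5.80%.
After the first change, employed and labor force both rise by 36.89; unemployed unchanged → E = 1,756.38, U = 105.86, labor force = 1,862.24 thousand.
After the second change, unemployed falls and employed rises by 8.91; labor force unchanged → E = 1,765.29, U = 96.95, labor force = 1,862.24 thousand.
New unemployment rate = 96.95 / 1,862.24 = 5.21%.

New unemployment rate ≈ 5.21%.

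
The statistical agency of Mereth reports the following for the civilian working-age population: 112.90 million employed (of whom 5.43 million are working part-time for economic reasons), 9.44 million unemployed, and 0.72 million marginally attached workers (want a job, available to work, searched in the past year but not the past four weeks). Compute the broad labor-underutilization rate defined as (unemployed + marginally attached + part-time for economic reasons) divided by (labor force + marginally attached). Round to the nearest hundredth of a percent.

Labor force = 112.90 + 9.44 = 122.34 million.
Numerator = 9.44 + 0.72 + 5.43 = 15.59 million.
Denominator = 122.34 + 0.72 = 123.06 million.
Broad rate = 15.59 / 123.06 = 12.67%.

Broad underutilization rate ≈ 12.67%.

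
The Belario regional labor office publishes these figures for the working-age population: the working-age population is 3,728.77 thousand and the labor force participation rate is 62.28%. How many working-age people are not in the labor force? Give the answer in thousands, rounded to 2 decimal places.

Share not in the labor force = 1 − 0.6228 = 0.3772.
Not in labor force = 0.3772 × 3,728.77 ≈ 1,406.49 thousand.

About 1,406.49 thousand are not in the labor force.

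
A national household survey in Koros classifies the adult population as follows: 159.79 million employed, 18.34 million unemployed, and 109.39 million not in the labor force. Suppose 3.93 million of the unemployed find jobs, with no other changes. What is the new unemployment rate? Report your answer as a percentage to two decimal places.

Initially, labor force = 159.79 + 18.34 = 178.13 million, so u = 18.34/178.13 = 10.30%.
After the change, unemployed falls and employed rises by 3.93; labor force unchanged → E = 163.72, U = 14.41, labor force = 178.13 million.
New unemployment rate = 14.41 / 178.13 = 8.09%.

New unemployment rate ≈ 8.09%.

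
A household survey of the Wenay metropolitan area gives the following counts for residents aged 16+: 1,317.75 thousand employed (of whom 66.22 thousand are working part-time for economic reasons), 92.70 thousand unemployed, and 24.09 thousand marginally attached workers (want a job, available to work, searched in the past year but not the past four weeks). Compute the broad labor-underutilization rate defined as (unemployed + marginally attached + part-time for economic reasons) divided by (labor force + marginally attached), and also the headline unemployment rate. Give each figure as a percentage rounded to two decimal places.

Broad underutilization rate ≈ 12.76%; headline unemployment rate ≈ 6.57%.

Labor force = 1,317.75 + 92.70 = 1,410.45 thousand.
Numerator = 92.70 + 24.09 + 66.22 = 183.01 thousand.
Denominator = 1,410.45 + 24.09 = 1,434.54 thousand.
Broad rate = 183.01 / 1,434.54 = 12.76%.
Headline unemployment rate = 92.70 / 1,410.45 = 6.57%.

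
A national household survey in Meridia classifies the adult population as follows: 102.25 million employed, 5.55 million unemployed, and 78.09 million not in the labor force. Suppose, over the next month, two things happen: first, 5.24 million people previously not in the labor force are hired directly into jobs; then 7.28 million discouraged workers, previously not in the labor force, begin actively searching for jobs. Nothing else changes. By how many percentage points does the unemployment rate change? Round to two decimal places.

Initially, labor force = 102.25 + 5.55 = 107.80 million, so u = 5.55/107.80 = 5.15%.
After the first change, employed and labor force both rise by 5.24; unemployed unchanged → E = 107.49, U = 5.55, labor force = 113.04 million.
After the second change, unemployed and labor force both rise by 7.28 → E = 107.49, U = 12.83, labor force = 120.32 million.
New unemployment rate = 12.83 / 120.32 = 10.66%.
Change = 10.66% − 5.15% = +5.51 percentage points.

The unemployment rate changes by +5.51 percentage points.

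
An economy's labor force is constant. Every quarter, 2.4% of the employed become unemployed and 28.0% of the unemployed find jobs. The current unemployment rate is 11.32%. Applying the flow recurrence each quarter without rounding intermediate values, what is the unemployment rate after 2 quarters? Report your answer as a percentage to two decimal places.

With a fixed labor force, u_{t+1} = u_t + s·(1−u_t) − f·u_t = u_t·(1−s−f) + s.
Here 1−s−f = 0.696 and s = 0.024.
u_1 = 0.113200 × 0.696 + 0.024 = 0.102787.
u_2 = 0.102787 × 0.696 + 0.024 = 0.095540.

Unemployment rate after two quarters ≈ 9.55%.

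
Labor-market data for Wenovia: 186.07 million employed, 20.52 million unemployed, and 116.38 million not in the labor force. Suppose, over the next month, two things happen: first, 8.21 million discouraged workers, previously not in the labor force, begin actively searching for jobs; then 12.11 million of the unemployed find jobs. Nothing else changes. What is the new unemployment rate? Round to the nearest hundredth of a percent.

New unemployment rate ≈ 7.74%.

Initially, labor force = 186.07 + 20.52 = 206.59 million, so u = 20.52/206.59 = 9.93%.
After the first change, unemployed and labor force both rise by 8.21 → E = 186.07, U = 28.73, labor force = 214.80 million.
After the second change, unemployed falls and employed rises by 12.11; labor force unchanged → E = 198.18, U = 16.62, labor force = 214.80 million.
New unemployment rate = 16.62 / 214.80 = 7.74%.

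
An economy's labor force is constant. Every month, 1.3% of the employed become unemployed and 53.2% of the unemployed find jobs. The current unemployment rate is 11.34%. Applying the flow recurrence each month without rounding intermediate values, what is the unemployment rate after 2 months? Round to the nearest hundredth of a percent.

With a fixed labor force, u_{t+1} = u_t + s·(1−u_t) − f·u_t = u_t·(1−s−f) + s.
Here 1−s−f = 0.455 and s = 0.013.
u_1 = 0.113400 × 0.455 + 0.013 = 0.064597.
u_2 = 0.064597 × 0.455 + 0.013 = 0.042392.

Unemployment rate after two months ≈ 4.24%.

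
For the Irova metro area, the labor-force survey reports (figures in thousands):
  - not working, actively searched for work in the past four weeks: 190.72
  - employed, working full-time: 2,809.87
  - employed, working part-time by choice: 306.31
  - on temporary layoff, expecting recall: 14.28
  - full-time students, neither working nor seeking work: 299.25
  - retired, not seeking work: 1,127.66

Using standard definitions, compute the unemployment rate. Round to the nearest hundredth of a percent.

Employed = 2,809.87 + 306.31 = 3,116.18 thousand.
Unemployed = 190.72 + 14.28 = 205.00 thousand (jobless and actively searching, or on temporary layoff).
Labor force = 3,116.18 + 205.00 = 3,321.18 thousand.
Unemployment rate = 205.00 / 3,321.18 = 6.17%.

Unemployment rate ≈ 6.17%.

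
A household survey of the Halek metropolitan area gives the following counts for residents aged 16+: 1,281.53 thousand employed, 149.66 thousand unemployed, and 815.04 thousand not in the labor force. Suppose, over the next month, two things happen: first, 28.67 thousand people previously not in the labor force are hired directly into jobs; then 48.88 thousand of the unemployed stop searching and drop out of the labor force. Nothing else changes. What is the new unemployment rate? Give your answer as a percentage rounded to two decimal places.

New unemployment rate ≈ 7.14%.

Initially, labor force = 1,281.53 + 149.66 = 1,431.19 thousand, so u = 149.66/1,431.19 = 10.46%.
After the first change, employed and labor force both rise by 28.67; unemployed unchanged → E = 1,310.20, U = 149.66, labor force = 1,459.86 thousand.
After the second change, unemployed and labor force both fall by 48.88 → E = 1,310.20, U = 100.78, labor force = 1,410.98 thousand.
New unemployment rate = 100.78 / 1,410.98 = 7.14%.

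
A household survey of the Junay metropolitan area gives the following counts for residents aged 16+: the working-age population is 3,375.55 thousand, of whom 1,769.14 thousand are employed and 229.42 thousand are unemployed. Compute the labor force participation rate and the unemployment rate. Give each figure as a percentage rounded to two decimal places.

Labor force = employed + unemployed = 1,769.14 + 229.42 = 1,998.56 thousand.
Unemployment rate = 229.42 / 1,998.56 = 11.48%.
Labor force participation rate = 1,998.56 / 3,375.55 = 59.21%.

Labor force participation rate ≈ 59.21%; unemployment rate ≈ 11.48%.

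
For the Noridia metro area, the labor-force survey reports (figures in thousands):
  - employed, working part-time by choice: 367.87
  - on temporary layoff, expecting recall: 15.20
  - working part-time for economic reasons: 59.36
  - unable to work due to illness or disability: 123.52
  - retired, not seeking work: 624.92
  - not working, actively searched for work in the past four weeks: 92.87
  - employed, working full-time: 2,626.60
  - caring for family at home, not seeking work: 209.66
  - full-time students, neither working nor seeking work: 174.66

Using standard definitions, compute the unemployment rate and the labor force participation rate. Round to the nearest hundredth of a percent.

Employed = 367.87 + 59.36 + 2,626.60 = 3,053.83 thousand (anyone who worked, including part-time for economic reasons, counts as employed).
Unemployed = 15.20 + 92.87 = 108.07 thousand (jobless and actively searching, or on temporary layoff).
Labor force = 3,053.83 + 108.07 = 3,161.90 thousand.
Not in labor force = 123.52 + 624.92 + 209.66 + 174.66 = 1,132.76 thousand (those not working and not actively searching are outside the labor force).
Civilian working-age population = 3,161.90 + 1,132.76 = 4,294.66 thousand.
Unemployment rate = 108.07 / 3,161.90 = 3.42%.
Labor force participation rate = 3,161.90 / 4,294.66 = 73.62%.

Unemployment rate ≈ 3.42%; labor force participation rate ≈ 73.62%.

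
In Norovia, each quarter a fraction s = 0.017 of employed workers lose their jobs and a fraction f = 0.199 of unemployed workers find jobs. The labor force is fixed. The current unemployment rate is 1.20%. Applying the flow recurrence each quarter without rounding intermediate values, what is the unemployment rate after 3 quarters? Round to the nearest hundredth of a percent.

Unemployment rate after three quarters ≈ 4.66%.

With a fixed labor force, u_{t+1} = u_t + s·(1−u_t) − f·u_t = u_t·(1−s−f) + s.
Here 1−s−f = 0.784 and s = 0.017.
u_1 = 0.012000 × 0.784 + 0.017 = 0.026408.
u_2 = 0.026408 × 0.784 + 0.017 = 0.037704.
u_3 = 0.037704 × 0.784 + 0.017 = 0.046560.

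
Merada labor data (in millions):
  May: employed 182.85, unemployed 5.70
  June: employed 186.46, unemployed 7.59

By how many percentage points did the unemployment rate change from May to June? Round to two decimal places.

The unemployment rate changed by +0.89 percentage points.

May: labor force = 182.85 + 5.70 = 188.55; u = 5.70/188.55 = 3.02%.
June: labor force = 186.46 + 7.59 = 194.05; u = 7.59/194.05 = 3.91%.
Change = 3.91% − 3.02% = +0.89 pp.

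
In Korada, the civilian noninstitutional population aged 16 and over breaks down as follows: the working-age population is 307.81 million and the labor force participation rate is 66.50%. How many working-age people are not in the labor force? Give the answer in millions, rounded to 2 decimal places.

Share not in the labor force = 1 − 0.6650 = 0.3350.
Not in labor force = 0.3350 × 307.81 ≈ 103.12 million.

About 103.12 million are not in the labor force.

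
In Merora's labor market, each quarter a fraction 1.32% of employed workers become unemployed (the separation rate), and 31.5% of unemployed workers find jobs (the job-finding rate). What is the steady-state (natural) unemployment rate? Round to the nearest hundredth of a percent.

At steady state the flows balance: s·E = f·U, so U/(E+U) = s/(s+f).
u* = 1.32 / (1.32 + 31.5) = 1.32 / 32.82 = 4.02%.

Steady-state unemployment rate ≈ 4.02%.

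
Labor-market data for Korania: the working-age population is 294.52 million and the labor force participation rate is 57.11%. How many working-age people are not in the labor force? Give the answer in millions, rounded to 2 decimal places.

About 126.32 million are not in the labor force.

Share not in the labor force = 1 − 0.5711 = 0.4289.
Not in labor force = 0.4289 × 294.52 ≈ 126.32 million.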